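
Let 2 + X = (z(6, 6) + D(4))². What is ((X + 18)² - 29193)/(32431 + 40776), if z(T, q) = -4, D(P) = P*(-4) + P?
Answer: 44791/73207 ≈ 0.61184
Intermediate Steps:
D(P) = -3*P (D(P) = -4*P + P = -3*P)
X = 254 (X = -2 + (-4 - 3*4)² = -2 + (-4 - 12)² = -2 + (-16)² = -2 + 256 = 254)
((X + 18)² - 29193)/(32431 + 40776) = ((254 + 18)² - 29193)/(32431 + 40776) = (272² - 29193)/73207 = (73984 - 29193)*(1/73207) = 44791*(1/73207) = 44791/73207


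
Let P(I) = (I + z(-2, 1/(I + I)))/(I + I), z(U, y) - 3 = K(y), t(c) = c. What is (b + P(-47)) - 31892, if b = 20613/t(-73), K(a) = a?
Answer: -20753067443/645028 ≈ -32174.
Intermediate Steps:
z(U, y) = 3 + y
P(I) = (3 + I + 1/(2*I))/(2*I) (P(I) = (I + (3 + 1/(I + I)))/(I + I) = (I + (3 + 1/(2*I)))/((2*I)) = (I + (3 + 1/(2*I)))*(1/(2*I)) = (3 + I + 1/(2*I))*(1/(2*I)) = (3 + I + 1/(2*I))/(2*I))
b = -20613/73 (b = 20613/(-73) = 20613*(-1/73) = -20613/73 ≈ -282.37)
(b + P(-47)) - 31892 = (-20613/73 + (¼)*(1 + 2*(-47)² + 6*(-47))/(-47)²) - 31892 = (-20613/73 + (¼)*(1/2209)*(1 + 2*2209 - 282)) - 31892 = (-20613/73 + (¼)*(1/2209)*(1 + 4418 - 282)) - 31892 = (-20613/73 + (¼)*(1/2209)*4137) - 31892 = (-20613/73 + 4137/8836) - 31892 = -181834467/645028 - 31892 = -20753067443/645028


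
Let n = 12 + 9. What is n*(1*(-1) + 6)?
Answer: 105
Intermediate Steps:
n = 21
n*(1*(-1) + 6) = 21*(1*(-1) + 6) = 21*(-1 + 6) = 21*5 = 105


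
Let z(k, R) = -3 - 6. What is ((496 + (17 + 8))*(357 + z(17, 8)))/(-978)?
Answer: -30218/163 ≈ -185.39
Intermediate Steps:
z(k, R) = -9
((496 + (17 + 8))*(357 + z(17, 8)))/(-978) = ((496 + (17 + 8))*(357 - 9))/(-978) = ((496 + 25)*348)*(-1/978) = (521*348)*(-1/978) = 181308*(-1/978) = -30218/163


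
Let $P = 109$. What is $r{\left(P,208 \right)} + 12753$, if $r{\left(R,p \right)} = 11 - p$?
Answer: $12556$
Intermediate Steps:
$r{\left(P,208 \right)} + 12753 = \left(11 - 208\right) + 12753 = -197 + 12753 = 12556$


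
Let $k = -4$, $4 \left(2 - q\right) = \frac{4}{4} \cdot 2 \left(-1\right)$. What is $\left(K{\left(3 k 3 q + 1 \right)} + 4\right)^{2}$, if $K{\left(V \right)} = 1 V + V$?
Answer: $30276$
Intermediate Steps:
$q = \frac{5}{2}$ ($q = 2 - \frac{\frac{4}{4} \cdot 2 \left(-1\right)}{4} = 2 - \frac{4 \cdot \frac{1}{4} \cdot 2 \left(-1\right)}{4} = 2 - \frac{1 \cdot 2 \left(-1\right)}{4} = 2 - \frac{2 \left(-1\right)}{4} = 2 - - \frac{1}{2} = 2 + \frac{1}{2} = \frac{5}{2} \approx 2.5$)
$K{\left(V \right)} = 2 V$ ($K{\left(V \right)} = V + V = 2 V$)
$\left(K{\left(3 k 3 q + 1 \right)} + 4\right)^{2} = \left(2 \left(3 \left(-4\right) 3 \cdot \frac{5}{2} + 1\right) + 4\right)^{2} = \left(2 \left(3 \left(\left(-12\right) \frac{5}{2}\right) + 1\right) + 4\right)^{2} = \left(2 \left(3 \left(-30\right) + 1\right) + 4\right)^{2} = \left(2 \left(-90 + 1\right) + 4\right)^{2} = \left(2 \left(-89\right) + 4\right)^{2} = \left(-178 + 4\right)^{2} = \left(-174\right)^{2} = 30276$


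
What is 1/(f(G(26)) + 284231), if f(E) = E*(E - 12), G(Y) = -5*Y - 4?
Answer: 1/303795 ≈ 3.2917e-6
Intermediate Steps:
G(Y) = -4 - 5*Y
f(E) = E*(-12 + E)
1/(f(G(26)) + 284231) = 1/((-4 - 5*26)*(-12 + (-4 - 5*26)) + 284231) = 1/((-4 - 130)*(-12 + (-4 - 130)) + 284231) = 1/(-134*(-12 - 134) + 284231) = 1/(-134*(-146) + 284231) = 1/(19564 + 284231) = 1/303795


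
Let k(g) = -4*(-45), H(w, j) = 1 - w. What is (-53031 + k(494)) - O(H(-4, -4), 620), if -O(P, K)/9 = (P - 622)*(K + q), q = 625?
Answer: -6966336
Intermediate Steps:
k(g) = 180
O(P, K) = -9*(-622 + P)*(625 + K) (O(P, K) = -9*(P - 622)*(K + 625) = -9*(-622 + P)*(625 + K))
(-53031 + k(494)) - O(H(-4, -4), 620) = (-53031 + 180) - (3498750 - 5625*(1 - 1*(-4)) + 5598*620 - 9*620*(1 - 1*(-4))) = -52851 - (3498750 - 5625*(1 + 4) + 3470760 - 9*620*(1 + 4)) = -52851 - (3498750 - 5625*5 + 3470760 - 9*620*5) = -52851 - (3498750 - 28125 + 3470760 - 27900) = -52851 - 1*6913485 = -52851 - 6913485 = -6966336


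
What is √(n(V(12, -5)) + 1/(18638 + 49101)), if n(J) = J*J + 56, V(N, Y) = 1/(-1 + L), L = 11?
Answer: √25700599223621/677390 ≈ 7.4840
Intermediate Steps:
V(N, Y) = ⅒ (V(N, Y) = 1/(-1 + 11) = 1/10 = ⅒)
n(J) = 56 + J² (n(J) = J² + 56 = 56 + J²)
√(n(V(12, -5)) + 1/(18638 + 49101)) = √((56 + (⅒)²) + 1/(18638 + 49101)) = √((56 + 1/100) + 1/67739) = √(5601/100 + 1/67739) = √(379406239/6773900) = √25700599223621/677390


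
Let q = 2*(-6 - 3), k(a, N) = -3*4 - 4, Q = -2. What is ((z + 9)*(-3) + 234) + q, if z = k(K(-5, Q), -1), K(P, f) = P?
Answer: 237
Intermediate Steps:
k(a, N) = -16 (k(a, N) = -12 - 4 = -16)
z = -16
q = -18 (q = 2*(-9) = -18)
((z + 9)*(-3) + 234) + q = ((-16 + 9)*(-3) + 234) - 18 = (-7*(-3) + 234) - 18 = (21 + 234) - 18 = 255 - 18 = 237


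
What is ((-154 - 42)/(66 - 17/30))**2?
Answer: 34574400/3853369 ≈ 8.9725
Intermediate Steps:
((-154 - 42)/(66 - 17/30))**2 = (-196/(66 - 17*1/30))**2 = (-196/(66 - 17/30))**2 = (-196/1963/30)**2 = (-196*30/1963)**2 = (-5880/1963)**2 = 34574400/3853369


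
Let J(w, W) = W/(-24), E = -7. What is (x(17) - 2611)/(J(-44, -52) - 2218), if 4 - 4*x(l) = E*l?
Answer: 30963/26590 ≈ 1.1645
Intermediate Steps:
J(w, W) = -W/24 (J(w, W) = W*(-1/24) = -W/24)
x(l) = 1 + 7*l/4 (x(l) = 1 - (-7)*l/4 = 1 + 7*l/4)
(x(17) - 2611)/(J(-44, -52) - 2218) = ((1 + (7/4)*17) - 2611)/(-1/24*(-52) - 2218) = ((1 + 119/4) - 2611)/(13/6 - 2218) = (123/4 - 2611)/(-13295/6) = -10321/4*(-6/13295) = 30963/26590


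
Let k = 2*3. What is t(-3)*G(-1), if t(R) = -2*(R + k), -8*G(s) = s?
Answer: -¾ ≈ -0.75000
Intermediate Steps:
G(s) = -s/8
k = 6
t(R) = -12 - 2*R (t(R) = -2*(R + 6) = -2*(6 + R) = -12 - 2*R)
t(-3)*G(-1) = (-12 - 2*(-3))*(-⅛*(-1)) = (-12 + 6)*(⅛) = -6*⅛ = -¾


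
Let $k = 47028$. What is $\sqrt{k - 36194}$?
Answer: $\sqrt{10834} \approx 104.09$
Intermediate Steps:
$\sqrt{k - 36194} = \sqrt{47028 - 36194} = \sqrt{10834}$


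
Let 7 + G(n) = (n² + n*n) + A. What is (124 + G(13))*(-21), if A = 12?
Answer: -9807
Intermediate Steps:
G(n) = 5 + 2*n² (G(n) = -7 + ((n² + n*n) + 12) = -7 + ((n² + n²) + 12) = -7 + (2*n² + 12) = -7 + (12 + 2*n²) = 5 + 2*n²)
(124 + G(13))*(-21) = (124 + (5 + 2*13²))*(-21) = (124 + (5 + 2*169))*(-21) = (124 + (5 + 338))*(-21) = (124 + 343)*(-21) = 467*(-21) = -9807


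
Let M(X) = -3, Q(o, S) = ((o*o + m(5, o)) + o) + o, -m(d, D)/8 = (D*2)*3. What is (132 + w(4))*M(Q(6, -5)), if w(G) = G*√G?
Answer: -420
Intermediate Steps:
m(d, D) = -48*D (m(d, D) = -8*D*2*3 = -8*2*D*3 = -48*D)
Q(o, S) = o² - 46*o (Q(o, S) = ((o*o - 48*o) + o) + o = ((o² - 48*o) + o) + o = (o² - 47*o) + o = o² - 46*o)
w(G) = G^(3/2)
(132 + w(4))*M(Q(6, -5)) = (132 + 4^(3/2))*(-3) = (132 + 8)*(-3) = 140*(-3) = -420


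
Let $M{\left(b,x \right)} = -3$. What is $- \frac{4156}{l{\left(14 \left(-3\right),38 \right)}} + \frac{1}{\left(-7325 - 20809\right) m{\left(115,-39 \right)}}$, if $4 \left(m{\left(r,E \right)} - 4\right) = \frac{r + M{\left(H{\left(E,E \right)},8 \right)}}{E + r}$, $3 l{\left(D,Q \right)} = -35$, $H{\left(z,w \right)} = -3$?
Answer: $\frac{29114300431}{81729270} \approx 356.23$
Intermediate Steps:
$l{\left(D,Q \right)} = - \frac{35}{3}$ ($l{\left(D,Q \right)} = \frac{1}{3} \left(-35\right) = - \frac{35}{3}$)
$m{\left(r,E \right)} = 4 + \frac{-3 + r}{4 \left(E + r\right)}$ ($m{\left(r,E \right)} = 4 + \frac{\left(r - 3\right) \frac{1}{E + r}}{4} = 4 + \frac{\left(-3 + r\right) \frac{1}{E + r}}{4} = 4 + \frac{\frac{1}{E + r} \left(-3 + r\right)}{4} = 4 + \frac{-3 + r}{4 \left(E + r\right)}$)
$- \frac{4156}{l{\left(14 \left(-3\right),38 \right)}} + \frac{1}{\left(-7325 - 20809\right) m{\left(115,-39 \right)}} = - \frac{4156}{- \frac{35}{3}} + \frac{1}{\left(-7325 - 20809\right) \frac{-3 + 16 \left(-39\right) + 17 \cdot 115}{4 \left(-39 + 115\right)}} = \left(-4156\right) \left(- \frac{3}{35}\right) + \frac{1}{\left(-28134\right) \frac{-3 - 624 + 1955}{4 \cdot 76}} = \frac{12468}{35} - \frac{1}{28134 \cdot \frac{1}{4} \cdot \frac{1}{76} \cdot 1328} = \frac{12468}{35} - \frac{1}{28134 \cdot \frac{83}{19}} = \frac{12468}{35} - \frac{19}{2335122} = \frac{29114300431}{81729270}$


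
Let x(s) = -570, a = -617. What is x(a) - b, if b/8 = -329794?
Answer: 2637782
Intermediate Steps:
b = -2638352 (b = 8*(-329794) = -2638352)
x(a) - b = -570 - 1*(-2638352) = -570 + 2638352 = 2637782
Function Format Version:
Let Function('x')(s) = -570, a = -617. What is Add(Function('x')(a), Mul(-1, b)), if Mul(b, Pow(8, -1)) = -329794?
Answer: 2637782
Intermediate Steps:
b = -2638352 (b = Mul(8, -329794) = -2638352)
Add(Function('x')(a), Mul(-1, b)) = Add(-570, Mul(-1, -2638352)) = Add(-570, 2638352) = 2637782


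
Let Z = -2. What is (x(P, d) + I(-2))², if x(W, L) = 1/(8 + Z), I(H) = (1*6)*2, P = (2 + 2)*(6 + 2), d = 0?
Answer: 5329/36 ≈ 148.03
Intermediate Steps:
P = 32 (P = 4*8 = 32)
I(H) = 12 (I(H) = 6*2 = 12)
x(W, L) = ⅙ (x(W, L) = 1/(8 - 2) = 1/6 = ⅙)
(x(P, d) + I(-2))² = (⅙ + 12)² = (73/6)² = 5329/36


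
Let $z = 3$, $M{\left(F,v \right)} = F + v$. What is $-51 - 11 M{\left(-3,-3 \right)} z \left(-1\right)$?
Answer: $-249$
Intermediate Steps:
$-51 - 11 M{\left(-3,-3 \right)} z \left(-1\right) = -51 - 11 \left(-3 - 3\right) 3 \left(-1\right) = -51 - 11 \left(-6\right) 3 \left(-1\right) = -51 - 11 \left(\left(-18\right) \left(-1\right)\right) = -51 - 198 = -249$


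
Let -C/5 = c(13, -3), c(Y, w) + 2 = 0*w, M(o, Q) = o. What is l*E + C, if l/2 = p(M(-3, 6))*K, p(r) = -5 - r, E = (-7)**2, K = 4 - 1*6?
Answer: 402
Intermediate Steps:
K = -2 (K = 4 - 6 = -2)
c(Y, w) = -2 (c(Y, w) = -2 + 0*w = -2 + 0 = -2)
E = 49
C = 10 (C = -5*(-2) = 10)
l = 8 (l = 2*((-5 - 1*(-3))*(-2)) = 2*((-5 + 3)*(-2)) = 2*(-2*(-2)) = 2*4 = 8)
l*E + C = 8*49 + 10 = 392 + 10 = 402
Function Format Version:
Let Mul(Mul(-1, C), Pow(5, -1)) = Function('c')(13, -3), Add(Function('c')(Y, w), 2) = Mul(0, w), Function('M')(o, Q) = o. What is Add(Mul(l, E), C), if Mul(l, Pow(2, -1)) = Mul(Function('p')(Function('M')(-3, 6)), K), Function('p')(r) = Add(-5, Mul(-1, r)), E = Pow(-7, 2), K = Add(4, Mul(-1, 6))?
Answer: 402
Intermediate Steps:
K = -2 (K = Add(4, -6) = -2)
Function('c')(Y, w) = -2 (Function('c')(Y, w) = Add(-2, Mul(0, w)) = Add(-2, 0) = -2)
E = 49
C = 10 (C = Mul(-5, -2) = 10)
l = 8 (l = Mul(2, Mul(Add(-5, Mul(-1, -3)), -2)) = Mul(2, Mul(Add(-5, 3), -2)) = Mul(2, Mul(-2, -2)) = Mul(2, 4) = 8)
Add(Mul(l, E), C) = Add(Mul(8, 49), 10) = Add(392, 10) = 402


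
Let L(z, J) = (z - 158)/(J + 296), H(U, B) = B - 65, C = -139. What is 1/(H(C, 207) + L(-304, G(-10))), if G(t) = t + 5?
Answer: 97/13620 ≈ 0.0071219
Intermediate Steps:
H(U, B) = -65 + B
G(t) = 5 + t
L(z, J) = (-158 + z)/(296 + J)
1/(H(C, 207) + L(-304, G(-10))) = 1/((-65 + 207) + (-158 - 304)/(296 + (5 - 10))) = 1/(142 - 462/(296 - 5)) = 1/(142 - 462/291) = 1/(142 + (1/291)*(-462)) = 1/(142 - 154/97) = 1/(13620/97) = 97/13620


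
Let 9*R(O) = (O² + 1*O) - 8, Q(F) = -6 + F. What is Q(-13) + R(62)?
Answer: 3727/9 ≈ 414.11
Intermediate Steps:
R(O) = -8/9 + O/9 + O²/9 (R(O) = ((O² + 1*O) - 8)/9 = ((O² + O) - 8)/9 = ((O + O²) - 8)/9 = (-8 + O + O²)/9 = -8/9 + O/9 + O²/9)
Q(-13) + R(62) = (-6 - 13) + (-8/9 + (⅑)*62 + (⅑)*62²) = -19 + (-8/9 + 62/9 + (⅑)*3844) = -19 + (-8/9 + 62/9 + 3844/9) = -19 + 3898/9 = 3727/9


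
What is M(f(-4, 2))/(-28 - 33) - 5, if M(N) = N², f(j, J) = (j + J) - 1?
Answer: -314/61 ≈ -5.1475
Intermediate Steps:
f(j, J) = -1 + J + j (f(j, J) = (J + j) - 1 = -1 + J + j)
M(f(-4, 2))/(-28 - 33) - 5 = (-1 + 2 - 4)²/(-28 - 33) - 5 = (-3)²/(-61) - 5 = 9*(-1/61) - 5 = -9/61 - 5 = -314/61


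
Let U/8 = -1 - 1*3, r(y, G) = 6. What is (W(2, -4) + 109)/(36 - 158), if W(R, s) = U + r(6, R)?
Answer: -83/122 ≈ -0.68033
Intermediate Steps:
U = -32 (U = 8*(-1 - 1*3) = 8*(-1 - 3) = 8*(-4) = -32)
W(R, s) = -26 (W(R, s) = -32 + 6 = -26)
(W(2, -4) + 109)/(36 - 158) = (-26 + 109)/(36 - 158) = 83/(-122) = -1/122*83 = -83/122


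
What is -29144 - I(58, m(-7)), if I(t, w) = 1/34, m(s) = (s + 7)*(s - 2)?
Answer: -990897/34 ≈ -29144.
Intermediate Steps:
m(s) = (-2 + s)*(7 + s) (m(s) = (7 + s)*(-2 + s) = (-2 + s)*(7 + s))
I(t, w) = 1/34
-29144 - I(58, m(-7)) = -29144 - 1*1/34 = -29144 - 1/34 = -990897/34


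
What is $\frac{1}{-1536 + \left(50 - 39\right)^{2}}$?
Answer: $- \frac{1}{1415} \approx -0.00070671$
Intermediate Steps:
$\frac{1}{-1536 + \left(50 - 39\right)^{2}} = \frac{1}{-1536 + 11^{2}} = \frac{1}{-1536 + 121} = \frac{1}{-1415} = - \frac{1}{1415}$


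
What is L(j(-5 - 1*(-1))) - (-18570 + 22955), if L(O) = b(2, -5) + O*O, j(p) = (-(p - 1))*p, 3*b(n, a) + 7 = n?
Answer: -11960/3 ≈ -3986.7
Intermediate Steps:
b(n, a) = -7/3 + n/3
j(p) = p*(1 - p) (j(p) = (-(-1 + p))*p = (1 - p)*p = p*(1 - p))
L(O) = -5/3 + O² (L(O) = (-7/3 + (⅓)*2) + O*O = (-7/3 + ⅔) + O² = -5/3 + O²)
L(j(-5 - 1*(-1))) - (-18570 + 22955) = (-5/3 + ((-5 - 1*(-1))*(1 - (-5 - 1*(-1))))²) - (-18570 + 22955) = (-5/3 + ((-5 + 1)*(1 - (-5 + 1)))²) - 1*4385 = (-5/3 + (-4*(1 - 1*(-4)))²) - 4385 = (-5/3 + (-4*(1 + 4))²) - 4385 = (-5/3 + (-4*5)²) - 4385 = (-5/3 + (-20)²) - 4385 = (-5/3 + 400) - 4385 = 1195/3 - 4385 = -11960/3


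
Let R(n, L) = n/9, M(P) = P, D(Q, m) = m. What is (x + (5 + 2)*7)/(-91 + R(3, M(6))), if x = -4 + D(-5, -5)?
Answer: -15/34 ≈ -0.44118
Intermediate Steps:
R(n, L) = n/9 (R(n, L) = n*(⅑) = n/9)
x = -9 (x = -4 - 5 = -9)
(x + (5 + 2)*7)/(-91 + R(3, M(6))) = (-9 + (5 + 2)*7)/(-91 + (⅑)*3) = (-9 + 7*7)/(-91 + ⅓) = (-9 + 49)/(-272/3) = 40*(-3/272) = -15/34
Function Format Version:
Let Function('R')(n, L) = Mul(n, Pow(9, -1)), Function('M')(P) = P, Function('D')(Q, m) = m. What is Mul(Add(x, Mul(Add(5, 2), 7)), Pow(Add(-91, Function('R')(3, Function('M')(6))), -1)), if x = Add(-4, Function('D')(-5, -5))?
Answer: Rational(-15, 34) ≈ -0.44118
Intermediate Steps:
Function('R')(n, L) = Mul(Rational(1, 9), n) (Function('R')(n, L) = Mul(n, Rational(1, 9)) = Mul(Rational(1, 9), n))
x = -9 (x = Add(-4, -5) = -9)
Mul(Add(x, Mul(Add(5, 2), 7)), Pow(Add(-91, Function('R')(3, Function('M')(6))), -1)) = Mul(Add(-9, Mul(Add(5, 2), 7)), Pow(Add(-91, Mul(Rational(1, 9), 3)), -1)) = Mul(Add(-9, Mul(7, 7)), Pow(Add(-91, Rational(1, 3)), -1)) = Mul(Add(-9, 49), Pow(Rational(-272, 3), -1)) = Mul(40, Rational(-3, 272)) = Rational(-15, 34)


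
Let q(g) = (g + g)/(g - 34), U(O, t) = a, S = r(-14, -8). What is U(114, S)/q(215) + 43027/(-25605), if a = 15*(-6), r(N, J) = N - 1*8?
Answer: -43560706/1101015 ≈ -39.564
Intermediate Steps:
r(N, J) = -8 + N (r(N, J) = N - 8 = -8 + N)
a = -90
S = -22 (S = -8 - 14 = -22)
U(O, t) = -90
q(g) = 2*g/(-34 + g) (q(g) = (2*g)/(-34 + g) = 2*g/(-34 + g))
U(114, S)/q(215) + 43027/(-25605) = -90/(2*215/(-34 + 215)) + 43027/(-25605) = -90/(2*215/181) + 43027*(-1/25605) = -90/(2*215*(1/181)) - 43027/25605 = -90/430/181 - 43027/25605 = -90*181/430 - 43027/25605 = -1629/43 - 43027/25605 = -43560706/1101015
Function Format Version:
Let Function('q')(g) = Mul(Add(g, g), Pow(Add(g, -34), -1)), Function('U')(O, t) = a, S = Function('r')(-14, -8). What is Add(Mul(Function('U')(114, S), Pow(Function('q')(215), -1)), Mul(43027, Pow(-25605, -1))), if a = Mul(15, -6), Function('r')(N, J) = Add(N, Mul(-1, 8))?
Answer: Rational(-43560706, 1101015) ≈ -39.564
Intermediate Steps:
Function('r')(N, J) = Add(-8, N) (Function('r')(N, J) = Add(N, -8) = Add(-8, N))
a = -90
S = -22 (S = Add(-8, -14) = -22)
Function('U')(O, t) = -90
Function('q')(g) = Mul(2, g, Pow(Add(-34, g), -1)) (Function('q')(g) = Mul(Mul(2, g), Pow(Add(-34, g), -1)) = Mul(2, g, Pow(Add(-34, g), -1)))
Add(Mul(Function('U')(114, S), Pow(Function('q')(215), -1)), Mul(43027, Pow(-25605, -1))) = Add(Mul(-90, Pow(Mul(2, 215, Pow(Add(-34, 215), -1)), -1)), Mul(43027, Pow(-25605, -1))) = Add(Mul(-90, Pow(Mul(2, 215, Pow(181, -1)), -1)), Mul(43027, Rational(-1, 25605))) = Add(Mul(-90, Pow(Mul(2, 215, Rational(1, 181)), -1)), Rational(-43027, 25605)) = Add(Mul(-90, Pow(Rational(430, 181), -1)), Rational(-43027, 25605)) = Add(Mul(-90, Rational(181, 430)), Rational(-43027, 25605)) = Add(Rational(-1629, 43), Rational(-43027, 25605)) = Rational(-43560706, 1101015)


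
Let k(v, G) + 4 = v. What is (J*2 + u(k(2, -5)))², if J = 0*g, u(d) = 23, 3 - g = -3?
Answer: 529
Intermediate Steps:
k(v, G) = -4 + v
g = 6 (g = 3 - 1*(-3) = 3 + 3 = 6)
J = 0 (J = 0*6 = 0)
(J*2 + u(k(2, -5)))² = (0*2 + 23)² = (0 + 23)² = 23² = 529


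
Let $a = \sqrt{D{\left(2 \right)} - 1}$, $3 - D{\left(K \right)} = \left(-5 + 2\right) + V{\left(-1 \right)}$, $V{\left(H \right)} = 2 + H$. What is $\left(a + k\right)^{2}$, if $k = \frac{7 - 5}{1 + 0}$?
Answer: $16$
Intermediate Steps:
$D{\left(K \right)} = 5$ ($D{\left(K \right)} = 3 - \left(\left(-5 + 2\right) + \left(2 - 1\right)\right) = 3 - \left(-3 + 1\right) = 3 - -2 = 3 + 2 = 5$)
$a = 2$ ($a = \sqrt{5 - 1} = \sqrt{4} = 2$)
$k = 2$ ($k = \frac{2}{1} = 2 \cdot 1 = 2$)
$\left(a + k\right)^{2} = \left(2 + 2\right)^{2} = 4^{2} = 16$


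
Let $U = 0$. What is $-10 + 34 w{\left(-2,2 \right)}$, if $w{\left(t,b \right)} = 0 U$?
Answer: $-10$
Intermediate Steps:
$w{\left(t,b \right)} = 0$ ($w{\left(t,b \right)} = 0 \cdot 0 = 0$)
$-10 + 34 w{\left(-2,2 \right)} = -10 + 34 \cdot 0 = -10 + 0 = -10$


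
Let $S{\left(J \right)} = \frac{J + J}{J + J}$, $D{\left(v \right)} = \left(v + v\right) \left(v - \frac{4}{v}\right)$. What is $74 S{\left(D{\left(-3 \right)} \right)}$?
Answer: $74$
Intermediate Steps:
$D{\left(v \right)} = 2 v \left(v - \frac{4}{v}\right)$
$S{\left(J \right)} = 1$ ($S{\left(J \right)} = \frac{2 J}{2 J} = 2 J \frac{1}{2 J} = 1$)
$74 S{\left(D{\left(-3 \right)} \right)} = 74 \cdot 1 = 74$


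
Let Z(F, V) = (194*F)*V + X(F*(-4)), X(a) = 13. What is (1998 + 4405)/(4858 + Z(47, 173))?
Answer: 6403/1582285 ≈ 0.0040467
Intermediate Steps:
Z(F, V) = 13 + 194*F*V (Z(F, V) = (194*F)*V + 13 = 194*F*V + 13 = 13 + 194*F*V)
(1998 + 4405)/(4858 + Z(47, 173)) = (1998 + 4405)/(4858 + (13 + 194*47*173)) = 6403/(4858 + (13 + 1577414)) = 6403/(4858 + 1577427) = 6403/1582285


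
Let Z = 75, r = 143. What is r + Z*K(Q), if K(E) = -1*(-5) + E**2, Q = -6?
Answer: 3218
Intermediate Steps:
K(E) = 5 + E**2
r + Z*K(Q) = 143 + 75*(5 + (-6)**2) = 143 + 75*(5 + 36) = 143 + 75*41 = 143 + 3075 = 3218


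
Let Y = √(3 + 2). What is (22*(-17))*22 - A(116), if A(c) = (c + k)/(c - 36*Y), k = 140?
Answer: -897316/109 - 144*√5/109 ≈ -8235.2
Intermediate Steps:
Y = √5 ≈ 2.2361
A(c) = (140 + c)/(c - 36*√5) (A(c) = (c + 140)/(c - 36*√5) = (140 + c)/(c - 36*√5))
(22*(-17))*22 - A(116) = (22*(-17))*22 - (140 + 116)/(116 - 36*√5) = -374*22 - 256/(116 - 36*√5) = -8228 - 256/(116 - 36*√5)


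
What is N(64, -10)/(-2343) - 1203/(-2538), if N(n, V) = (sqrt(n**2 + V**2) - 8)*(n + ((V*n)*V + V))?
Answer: 14873405/660726 - 12908*sqrt(1049)/2343 ≈ -155.92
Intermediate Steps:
N(n, V) = (-8 + sqrt(V**2 + n**2))*(V + n + n*V**2) (N(n, V) = (sqrt(V**2 + n**2) - 8)*(n + (n*V**2 + V)) = (-8 + sqrt(V**2 + n**2))*(n + (V + n*V**2)) = (-8 + sqrt(V**2 + n**2))*(V + n + n*V**2))
N(64, -10)/(-2343) - 1203/(-2538) = (-8*(-10) - 8*64 - 10*sqrt((-10)**2 + 64**2) + 64*sqrt((-10)**2 + 64**2) - 8*64*(-10)**2 + 64*(-10)**2*sqrt((-10)**2 + 64**2))/(-2343) - 1203/(-2538) = (80 - 512 - 10*sqrt(100 + 4096) + 64*sqrt(100 + 4096) - 8*64*100 + 64*100*sqrt(100 + 4096))*(-1/2343) - 1203*(-1/2538) = (80 - 512 - 20*sqrt(1049) + 64*sqrt(4196) - 51200 + 64*100*sqrt(4196))*(-1/2343) + 401/846 = (80 - 512 - 20*sqrt(1049) + 64*(2*sqrt(1049)) - 51200 + 64*100*(2*sqrt(1049)))*(-1/2343) + 401/846 = (80 - 512 - 20*sqrt(1049) + 128*sqrt(1049) - 51200 + 12800*sqrt(1049))*(-1/2343) + 401/846 = (-51632 + 12908*sqrt(1049))*(-1/2343) + 401/846 = (51632/2343 - 12908*sqrt(1049)/2343) + 401/846 = 14873405/660726 - 12908*sqrt(1049)/2343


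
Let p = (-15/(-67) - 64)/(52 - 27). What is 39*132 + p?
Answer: 8618627/1675 ≈ 5145.4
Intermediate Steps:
p = -4273/1675 (p = (-15*(-1/67) - 64)/25 = (15/67 - 64)*(1/25) = -4273/67*1/25 = -4273/1675 ≈ -2.5510)
39*132 + p = 39*132 - 4273/1675 = 5148 - 4273/1675 = 8618627/1675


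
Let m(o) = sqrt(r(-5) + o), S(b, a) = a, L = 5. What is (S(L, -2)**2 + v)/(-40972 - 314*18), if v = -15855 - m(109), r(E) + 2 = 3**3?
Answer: 15851/46624 + sqrt(134)/46624 ≈ 0.34022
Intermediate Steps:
r(E) = 25 (r(E) = -2 + 3**3 = -2 + 27 = 25)
m(o) = sqrt(25 + o)
v = -15855 - sqrt(134) (v = -15855 - sqrt(25 + 109) = -15855 - sqrt(134) ≈ -15867.)
(S(L, -2)**2 + v)/(-40972 - 314*18) = ((-2)**2 + (-15855 - sqrt(134)))/(-40972 - 314*18) = (4 + (-15855 - sqrt(134)))/(-40972 - 5652) = (-15851 - sqrt(134))/(-46624) = (-15851 - sqrt(134))*(-1/46624) = 15851/46624 + sqrt(134)/46624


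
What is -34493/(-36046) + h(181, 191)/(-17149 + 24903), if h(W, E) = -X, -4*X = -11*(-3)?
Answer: 535512203/559001368 ≈ 0.95798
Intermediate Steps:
X = -33/4 (X = -(-11)*(-3)/4 = -¼*33 = -33/4 ≈ -8.2500)
h(W, E) = 33/4 (h(W, E) = -1*(-33/4) = 33/4)
-34493/(-36046) + h(181, 191)/(-17149 + 24903) = -34493/(-36046) + 33/(4*(-17149 + 24903)) = -34493*(-1/36046) + (33/4)/7754 = 34493/36046 + (33/4)*(1/7754) = 34493/36046 + 33/31016 = 535512203/559001368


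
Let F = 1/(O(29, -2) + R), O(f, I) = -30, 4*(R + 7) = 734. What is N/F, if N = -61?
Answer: -17873/2 ≈ -8936.5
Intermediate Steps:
R = 353/2 (R = -7 + (1/4)*734 = -7 + 367/2 = 353/2 ≈ 176.50)
F = 2/293 (F = 1/(-30 + 353/2) = 1/(293/2) = 2/293 ≈ 0.0068259)
N/F = -61/2/293 = -61*293/2 = -17873/2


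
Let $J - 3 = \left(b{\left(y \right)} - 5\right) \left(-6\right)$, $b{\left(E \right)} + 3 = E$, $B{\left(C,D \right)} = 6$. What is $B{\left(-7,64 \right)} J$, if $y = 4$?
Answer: $162$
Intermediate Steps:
$b{\left(E \right)} = -3 + E$
$J = 27$ ($J = 3 + \left(\left(-3 + 4\right) - 5\right) \left(-6\right) = 3 + \left(1 - 5\right) \left(-6\right) = 3 - -24 = 3 + 24 = 27$)
$B{\left(-7,64 \right)} J = 6 \cdot 27 = 162$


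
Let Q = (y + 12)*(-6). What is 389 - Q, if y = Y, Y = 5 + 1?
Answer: 497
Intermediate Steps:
Y = 6
y = 6
Q = -108 (Q = (6 + 12)*(-6) = 18*(-6) = -108)
389 - Q = 389 - 1*(-108) = 389 + 108 = 497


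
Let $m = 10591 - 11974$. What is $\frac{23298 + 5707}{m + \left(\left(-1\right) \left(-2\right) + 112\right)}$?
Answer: $- \frac{29005}{1269} \approx -22.857$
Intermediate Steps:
$m = -1383$ ($m = 10591 - 11974 = -1383$)
$\frac{23298 + 5707}{m + \left(\left(-1\right) \left(-2\right) + 112\right)} = \frac{23298 + 5707}{-1383 + \left(\left(-1\right) \left(-2\right) + 112\right)} = \frac{29005}{-1383 + \left(2 + 112\right)} = \frac{29005}{-1383 + 114} = \frac{29005}{-1269} = 29005 \left(- \frac{1}{1269}\right) = - \frac{29005}{1269}$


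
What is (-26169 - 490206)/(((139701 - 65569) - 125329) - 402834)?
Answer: 516375/454031 ≈ 1.1373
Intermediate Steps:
(-26169 - 490206)/(((139701 - 65569) - 125329) - 402834) = -516375/((74132 - 125329) - 402834) = -516375/(-51197 - 402834) = -516375/(-454031) = -516375*(-1/454031) = 516375/454031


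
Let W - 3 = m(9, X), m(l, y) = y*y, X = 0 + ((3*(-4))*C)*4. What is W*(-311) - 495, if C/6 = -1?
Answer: -25797012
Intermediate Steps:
C = -6 (C = 6*(-1) = -6)
X = 288 (X = 0 + ((3*(-4))*(-6))*4 = 0 - 12*(-6)*4 = 0 + 72*4 = 0 + 288 = 288)
m(l, y) = y²
W = 82947 (W = 3 + 288² = 3 + 82944 = 82947)
W*(-311) - 495 = 82947*(-311) - 495 = -25796517 - 495 = -25797012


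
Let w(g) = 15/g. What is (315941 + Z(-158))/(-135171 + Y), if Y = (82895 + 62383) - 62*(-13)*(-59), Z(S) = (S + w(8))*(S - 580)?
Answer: -1724645/149788 ≈ -11.514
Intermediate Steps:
Z(S) = (-580 + S)*(15/8 + S) (Z(S) = (S + 15/8)*(S - 580) = (S + 15*(⅛))*(-580 + S) = (S + 15/8)*(-580 + S) = (15/8 + S)*(-580 + S) = (-580 + S)*(15/8 + S))
Y = 97724 (Y = 145278 + 806*(-59) = 145278 - 47554 = 97724)
(315941 + Z(-158))/(-135171 + Y) = (315941 + (-2175/2 + (-158)² - 4625/8*(-158)))/(-135171 + 97724) = (315941 + (-2175/2 + 24964 + 365375/4))/(-37447) = (315941 + 460881/4)*(-1/37447) = (1724645/4)*(-1/37447) = -1724645/149788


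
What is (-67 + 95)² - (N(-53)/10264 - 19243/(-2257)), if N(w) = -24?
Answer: 2245571106/2895731 ≈ 775.48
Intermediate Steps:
(-67 + 95)² - (N(-53)/10264 - 19243/(-2257)) = (-67 + 95)² - (-24/10264 - 19243/(-2257)) = 28² - (-24*1/10264 - 19243*(-1/2257)) = 784 - (-3/1283 + 19243/2257) = 784 - 1*24681998/2895731 = 784 - 24681998/2895731 = 2245571106/2895731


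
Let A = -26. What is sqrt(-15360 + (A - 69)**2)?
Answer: I*sqrt(6335) ≈ 79.593*I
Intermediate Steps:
sqrt(-15360 + (A - 69)**2) = sqrt(-15360 + (-26 - 69)**2) = sqrt(-15360 + (-95)**2) = sqrt(-15360 + 9025) = sqrt(-6335) = I*sqrt(6335)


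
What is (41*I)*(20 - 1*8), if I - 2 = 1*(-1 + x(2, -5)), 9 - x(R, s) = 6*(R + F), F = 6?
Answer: -18696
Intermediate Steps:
x(R, s) = -27 - 6*R (x(R, s) = 9 - 6*(R + 6) = 9 - 6*(6 + R) = 9 - (36 + 6*R) = 9 + (-36 - 6*R) = -27 - 6*R)
I = -38 (I = 2 + 1*(-1 + (-27 - 6*2)) = 2 + 1*(-1 + (-27 - 12)) = 2 + 1*(-1 - 39) = 2 + 1*(-40) = 2 - 40 = -38)
(41*I)*(20 - 1*8) = (41*(-38))*(20 - 1*8) = -1558*(20 - 8) = -1558*12 = -18696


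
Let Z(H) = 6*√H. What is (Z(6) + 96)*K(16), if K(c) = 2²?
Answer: 384 + 24*√6 ≈ 442.79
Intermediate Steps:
K(c) = 4
(Z(6) + 96)*K(16) = (6*√6 + 96)*4 = (96 + 6*√6)*4 = 384 + 24*√6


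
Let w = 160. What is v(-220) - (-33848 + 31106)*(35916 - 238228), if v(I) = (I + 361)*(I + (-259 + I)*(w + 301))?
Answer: -585906003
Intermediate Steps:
v(I) = (-119399 + 462*I)*(361 + I) (v(I) = (I + 361)*(I + (-259 + I)*(160 + 301)) = (361 + I)*(I + (-259 + I)*461) = (361 + I)*(I + (-119399 + 461*I)) = (361 + I)*(-119399 + 462*I) = (-119399 + 462*I)*(361 + I))
v(-220) - (-33848 + 31106)*(35916 - 238228) = (-43103039 + 462*(-220)² + 47383*(-220)) - (-33848 + 31106)*(35916 - 238228) = (-43103039 + 462*48400 - 10424260) - (-2742)*(-202312) = (-43103039 + 22360800 - 10424260) - 1*554739504 = -31166499 - 554739504 = -585906003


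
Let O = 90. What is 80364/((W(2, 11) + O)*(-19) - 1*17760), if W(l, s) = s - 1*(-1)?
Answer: -13394/3283 ≈ -4.0798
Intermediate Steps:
W(l, s) = 1 + s (W(l, s) = s + 1 = 1 + s)
80364/((W(2, 11) + O)*(-19) - 1*17760) = 80364/(((1 + 11) + 90)*(-19) - 1*17760) = 80364/((12 + 90)*(-19) - 17760) = 80364/(102*(-19) - 17760) = 80364/(-1938 - 17760) = 80364/(-19698) = 80364*(-1/19698) = -13394/3283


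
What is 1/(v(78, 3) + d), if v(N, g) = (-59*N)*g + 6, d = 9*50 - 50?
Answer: -1/13400 ≈ -7.4627e-5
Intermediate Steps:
d = 400 (d = 450 - 50 = 400)
v(N, g) = 6 - 59*N*g (v(N, g) = -59*N*g + 6 = 6 - 59*N*g)
1/(v(78, 3) + d) = 1/((6 - 59*78*3) + 400) = 1/((6 - 13806) + 400) = 1/(-13800 + 400) = 1/(-13400) = -1/13400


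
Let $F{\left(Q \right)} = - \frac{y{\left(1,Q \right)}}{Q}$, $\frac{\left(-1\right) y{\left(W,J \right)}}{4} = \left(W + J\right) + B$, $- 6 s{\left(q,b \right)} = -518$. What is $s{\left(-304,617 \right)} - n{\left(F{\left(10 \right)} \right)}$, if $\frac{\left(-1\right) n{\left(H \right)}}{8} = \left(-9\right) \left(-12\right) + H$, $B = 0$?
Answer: $\frac{14783}{15} \approx 985.53$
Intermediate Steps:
$s{\left(q,b \right)} = \frac{259}{3}$ ($s{\left(q,b \right)} = \left(- \frac{1}{6}\right) \left(-518\right) = \frac{259}{3}$)
$y{\left(W,J \right)} = - 4 J - 4 W$ ($y{\left(W,J \right)} = - 4 \left(\left(W + J\right) + 0\right) = - 4 \left(\left(J + W\right) + 0\right) = - 4 \left(J + W\right) = - 4 J - 4 W$)
$F{\left(Q \right)} = - \frac{-4 - 4 Q}{Q}$ ($F{\left(Q \right)} = - \frac{- 4 Q - 4}{Q} = - \frac{-4 - 4 Q}{Q}$)
$n{\left(H \right)} = -864 - 8 H$ ($n{\left(H \right)} = - 8 \left(\left(-9\right) \left(-12\right) + H\right) = - 8 \left(108 + H\right) = -864 - 8 H$)
$s{\left(-304,617 \right)} - n{\left(F{\left(10 \right)} \right)} = \frac{259}{3} - \left(-864 - 8 \left(4 + \frac{4}{10}\right)\right) = \frac{259}{3} - \left(-864 - 8 \left(4 + 4 \cdot \frac{1}{10}\right)\right) = \frac{259}{3} - \left(-864 - 8 \left(4 + \frac{2}{5}\right)\right) = \frac{259}{3} - \left(-864 - \frac{176}{5}\right) = \frac{259}{3} - - \frac{4496}{5} = \frac{259}{3} + \frac{4496}{5} = \frac{14783}{15}$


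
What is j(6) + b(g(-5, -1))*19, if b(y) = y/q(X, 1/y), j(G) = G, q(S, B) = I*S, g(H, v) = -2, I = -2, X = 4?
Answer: 43/4 ≈ 10.750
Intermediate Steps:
q(S, B) = -2*S
b(y) = -y/8 (b(y) = y/((-2*4)) = y/(-8) = y*(-⅛) = -y/8)
j(6) + b(g(-5, -1))*19 = 6 - ⅛*(-2)*19 = 6 + (¼)*19 = 6 + 19/4 = 43/4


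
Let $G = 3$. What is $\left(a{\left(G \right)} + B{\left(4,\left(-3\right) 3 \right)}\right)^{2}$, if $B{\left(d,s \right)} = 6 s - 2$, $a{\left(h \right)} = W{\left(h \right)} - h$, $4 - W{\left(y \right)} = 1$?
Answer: $3136$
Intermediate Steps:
$W{\left(y \right)} = 3$ ($W{\left(y \right)} = 4 - 1 = 3$)
$a{\left(h \right)} = 3 - h$
$B{\left(d,s \right)} = -2 + 6 s$
$\left(a{\left(G \right)} + B{\left(4,\left(-3\right) 3 \right)}\right)^{2} = \left(\left(3 - 3\right) + \left(-2 + 6 \left(\left(-3\right) 3\right)\right)\right)^{2} = \left(\left(3 - 3\right) + \left(-2 + 6 \left(-9\right)\right)\right)^{2} = \left(0 - 56\right)^{2} = \left(-56\right)^{2} = 3136$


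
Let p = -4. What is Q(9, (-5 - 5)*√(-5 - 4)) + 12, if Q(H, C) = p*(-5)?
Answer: 32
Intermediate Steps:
Q(H, C) = 20 (Q(H, C) = -4*(-5) = 20)
Q(9, (-5 - 5)*√(-5 - 4)) + 12 = 20 + 12 = 32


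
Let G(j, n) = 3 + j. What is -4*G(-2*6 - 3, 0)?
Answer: 48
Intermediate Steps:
-4*G(-2*6 - 3, 0) = -4*(3 + (-2*6 - 3)) = -4*(3 + (-12 - 3)) = -4*(3 - 15) = -4*(-12) = 48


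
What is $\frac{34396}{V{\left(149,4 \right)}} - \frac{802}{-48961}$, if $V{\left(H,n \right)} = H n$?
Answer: $\frac{421135137}{7295189} \approx 57.728$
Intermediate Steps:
$\frac{34396}{V{\left(149,4 \right)}} - \frac{802}{-48961} = \frac{34396}{149 \cdot 4} - \frac{802}{-48961} = \frac{34396}{596} - - \frac{802}{48961} = 34396 \cdot \frac{1}{596} + \frac{802}{48961} = \frac{8599}{149} + \frac{802}{48961} = \frac{421135137}{7295189}$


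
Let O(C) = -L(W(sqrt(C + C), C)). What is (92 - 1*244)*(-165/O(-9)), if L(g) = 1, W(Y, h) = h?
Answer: -25080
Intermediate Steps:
O(C) = -1 (O(C) = -1*1 = -1)
(92 - 1*244)*(-165/O(-9)) = (92 - 1*244)*(-165/(-1)) = (92 - 244)*(-165*(-1)) = -152*165 = -25080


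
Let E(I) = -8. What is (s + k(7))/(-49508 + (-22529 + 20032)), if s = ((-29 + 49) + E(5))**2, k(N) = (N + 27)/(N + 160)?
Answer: -24082/8684835 ≈ -0.0027729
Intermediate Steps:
k(N) = (27 + N)/(160 + N)
s = 144 (s = ((-29 + 49) - 8)**2 = (20 - 8)**2 = 12**2 = 144)
(s + k(7))/(-49508 + (-22529 + 20032)) = (144 + (27 + 7)/(160 + 7))/(-49508 + (-22529 + 20032)) = (144 + 34/167)/(-49508 - 2497) = (144 + (1/167)*34)/(-52005) = (144 + 34/167)*(-1/52005) = (24082/167)*(-1/52005) = -24082/8684835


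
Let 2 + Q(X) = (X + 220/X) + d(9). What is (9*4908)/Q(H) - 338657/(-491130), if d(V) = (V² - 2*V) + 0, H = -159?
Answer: -101294866039/228259890 ≈ -443.77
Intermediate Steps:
d(V) = V² - 2*V
Q(X) = 61 + X + 220/X (Q(X) = -2 + ((X + 220/X) + 9*(-2 + 9)) = -2 + ((X + 220/X) + 9*7) = -2 + ((X + 220/X) + 63) = -2 + (63 + X + 220/X) = 61 + X + 220/X)
(9*4908)/Q(H) - 338657/(-491130) = (9*4908)/(61 - 159 + 220/(-159)) - 338657/(-491130) = 44172/(61 - 159 + 220*(-1/159)) - 338657*(-1/491130) = 44172/(61 - 159 - 220/159) + 19921/28890 = 44172/(-15802/159) + 19921/28890 = 44172*(-159/15802) + 19921/28890 = -3511674/7901 + 19921/28890 = -101294866039/228259890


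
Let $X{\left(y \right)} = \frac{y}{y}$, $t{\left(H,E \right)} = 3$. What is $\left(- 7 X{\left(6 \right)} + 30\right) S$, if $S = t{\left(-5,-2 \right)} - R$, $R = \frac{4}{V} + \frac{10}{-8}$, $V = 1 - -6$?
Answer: $\frac{2369}{28} \approx 84.607$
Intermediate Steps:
$V = 7$ ($V = 1 + 6 = 7$)
$R = - \frac{19}{28}$ ($R = \frac{4}{7} + \frac{10}{-8} = 4 \cdot \frac{1}{7} + 10 \left(- \frac{1}{8}\right) = \frac{4}{7} - \frac{5}{4} = - \frac{19}{28} \approx -0.67857$)
$S = \frac{103}{28}$ ($S = 3 - - \frac{19}{28} = 3 + \frac{19}{28} = \frac{103}{28} \approx 3.6786$)
$X{\left(y \right)} = 1$
$\left(- 7 X{\left(6 \right)} + 30\right) S = \left(\left(-7\right) 1 + 30\right) \frac{103}{28} = \left(-7 + 30\right) \frac{103}{28} = 23 \cdot \frac{103}{28} = \frac{2369}{28}$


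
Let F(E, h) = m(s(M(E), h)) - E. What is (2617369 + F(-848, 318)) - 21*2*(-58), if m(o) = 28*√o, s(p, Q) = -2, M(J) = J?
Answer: 2620653 + 28*I*√2 ≈ 2.6207e+6 + 39.598*I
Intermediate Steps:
F(E, h) = -E + 28*I*√2 (F(E, h) = 28*√(-2) - E = 28*(I*√2) - E = 28*I*√2 - E = -E + 28*I*√2)
(2617369 + F(-848, 318)) - 21*2*(-58) = (2617369 + (-1*(-848) + 28*I*√2)) - 21*2*(-58) = (2617369 + (848 + 28*I*√2)) - 42*(-58) = (2618217 + 28*I*√2) + 2436 = 2620653 + 28*I*√2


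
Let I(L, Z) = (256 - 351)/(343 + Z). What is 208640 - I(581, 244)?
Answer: 122471775/587 ≈ 2.0864e+5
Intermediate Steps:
I(L, Z) = -95/(343 + Z)
208640 - I(581, 244) = 208640 - (-95)/(343 + 244) = 208640 - (-95)/587 = 208640 - 1*(-95/587) = 208640 + 95/587 = 122471775/587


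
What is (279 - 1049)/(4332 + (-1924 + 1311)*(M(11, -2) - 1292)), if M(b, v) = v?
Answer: -385/398777 ≈ -0.00096545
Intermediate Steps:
(279 - 1049)/(4332 + (-1924 + 1311)*(M(11, -2) - 1292)) = (279 - 1049)/(4332 + (-1924 + 1311)*(-2 - 1292)) = -770/(4332 - 613*(-1294)) = -770/(4332 + 793222) = -770/797554 = -770*1/797554 = -385/398777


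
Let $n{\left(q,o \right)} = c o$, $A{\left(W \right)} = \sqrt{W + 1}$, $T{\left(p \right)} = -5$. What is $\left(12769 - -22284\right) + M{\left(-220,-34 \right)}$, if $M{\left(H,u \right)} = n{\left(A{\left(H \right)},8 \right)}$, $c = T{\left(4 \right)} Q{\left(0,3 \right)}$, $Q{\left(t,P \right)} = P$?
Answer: $34933$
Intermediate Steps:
$A{\left(W \right)} = \sqrt{1 + W}$
$c = -15$ ($c = \left(-5\right) 3 = -15$)
$n{\left(q,o \right)} = - 15 o$
$M{\left(H,u \right)} = -120$ ($M{\left(H,u \right)} = \left(-15\right) 8 = -120$)
$\left(12769 - -22284\right) + M{\left(-220,-34 \right)} = \left(12769 - -22284\right) - 120 = \left(12769 + 22284\right) - 120 = 35053 - 120 = 34933$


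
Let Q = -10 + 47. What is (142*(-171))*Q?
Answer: -898434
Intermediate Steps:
Q = 37
(142*(-171))*Q = (142*(-171))*37 = -24282*37 = -898434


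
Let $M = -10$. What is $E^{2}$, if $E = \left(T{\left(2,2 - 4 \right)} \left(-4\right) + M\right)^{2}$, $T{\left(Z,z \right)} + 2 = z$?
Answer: $1296$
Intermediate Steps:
$T{\left(Z,z \right)} = -2 + z$
$E = 36$ ($E = \left(\left(-2 + \left(2 - 4\right)\right) \left(-4\right) - 10\right)^{2} = \left(\left(-2 - 2\right) \left(-4\right) - 10\right)^{2} = \left(\left(-4\right) \left(-4\right) - 10\right)^{2} = \left(16 - 10\right)^{2} = 6^{2} = 36$)
$E^{2} = 36^{2} = 1296$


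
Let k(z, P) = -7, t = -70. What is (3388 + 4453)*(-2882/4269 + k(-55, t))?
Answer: -256910365/4269 ≈ -60180.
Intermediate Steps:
(3388 + 4453)*(-2882/4269 + k(-55, t)) = (3388 + 4453)*(-2882/4269 - 7) = 7841*(-2882*1/4269 - 7) = 7841*(-2882/4269 - 7) = 7841*(-32765/4269) = -256910365/4269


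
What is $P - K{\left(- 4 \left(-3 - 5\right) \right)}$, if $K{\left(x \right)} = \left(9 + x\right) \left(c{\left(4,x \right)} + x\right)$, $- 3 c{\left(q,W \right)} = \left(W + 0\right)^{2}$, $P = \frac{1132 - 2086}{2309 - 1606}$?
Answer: $\frac{26744882}{2109} \approx 12681.0$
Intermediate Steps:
$P = - \frac{954}{703} \approx -1.357$
$c{\left(q,W \right)} = - \frac{W^{2}}{3}$ ($c{\left(q,W \right)} = - \frac{\left(W + 0\right)^{2}}{3} = - \frac{W^{2}}{3}$)
$K{\left(x \right)} = \left(9 + x\right) \left(x - \frac{x^{2}}{3}\right)$ ($K{\left(x \right)} = \left(9 + x\right) \left(- \frac{x^{2}}{3} + x\right) = \left(9 + x\right) \left(x - \frac{x^{2}}{3}\right)$)
$P - K{\left(- 4 \left(-3 - 5\right) \right)} = - \frac{954}{703} - \frac{- 4 \left(-3 - 5\right) \left(27 - \left(- 4 \left(-3 - 5\right)\right)^{2} - 6 \left(- 4 \left(-3 - 5\right)\right)\right)}{3} = - \frac{954}{703} - \frac{\left(-4\right) \left(-8\right) \left(27 - \left(\left(-4\right) \left(-8\right)\right)^{2} - 6 \left(\left(-4\right) \left(-8\right)\right)\right)}{3} = - \frac{954}{703} - \frac{1}{3} \cdot 32 \left(27 - 32^{2} - 192\right) = - \frac{954}{703} - \frac{1}{3} \cdot 32 \left(27 - 1024 - 192\right) = - \frac{954}{703} - \frac{1}{3} \cdot 32 \left(-1189\right) = - \frac{954}{703} - - \frac{38048}{3} = - \frac{954}{703} + \frac{38048}{3} = \frac{26744882}{2109}$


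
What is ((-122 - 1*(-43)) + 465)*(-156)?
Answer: -60216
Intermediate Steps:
((-122 - 1*(-43)) + 465)*(-156) = ((-122 + 43) + 465)*(-156) = (-79 + 465)*(-156) = 386*(-156) = -60216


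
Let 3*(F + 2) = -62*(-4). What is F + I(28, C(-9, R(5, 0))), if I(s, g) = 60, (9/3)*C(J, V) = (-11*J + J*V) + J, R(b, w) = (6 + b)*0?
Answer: 422/3 ≈ 140.67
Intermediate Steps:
R(b, w) = 0
C(J, V) = -10*J/3 + J*V/3 (C(J, V) = ((-11*J + J*V) + J)/3 = (-10*J + J*V)/3 = -10*J/3 + J*V/3)
F = 242/3 (F = -2 + (-62*(-4))/3 = -2 + (⅓)*248 = -2 + 248/3 = 242/3 ≈ 80.667)
F + I(28, C(-9, R(5, 0))) = 242/3 + 60 = 422/3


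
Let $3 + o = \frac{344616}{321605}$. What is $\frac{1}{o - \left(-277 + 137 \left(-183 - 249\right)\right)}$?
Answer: $\frac{321605}{19122334706} \approx 1.6818 \cdot 10^{-5}$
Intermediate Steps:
$o = - \frac{620199}{321605}$ ($o = -3 + \frac{344616}{321605} = - \frac{620199}{321605} \approx -1.9284$)
$\frac{1}{o - \left(-277 + 137 \left(-183 - 249\right)\right)} = \frac{1}{- \frac{620199}{321605} - \left(-277 + 137 \left(-183 - 249\right)\right)} = \frac{1}{- \frac{620199}{321605} + \left(277 - -59184\right)} = \frac{1}{- \frac{620199}{321605} + \left(277 + 59184\right)} = \frac{1}{- \frac{620199}{321605} + 59461} = \frac{1}{\frac{19122334706}{321605}} = \frac{321605}{19122334706}$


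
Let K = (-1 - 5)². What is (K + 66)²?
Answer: 10404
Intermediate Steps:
K = 36 (K = (-6)² = 36)
(K + 66)² = (36 + 66)² = 102² = 10404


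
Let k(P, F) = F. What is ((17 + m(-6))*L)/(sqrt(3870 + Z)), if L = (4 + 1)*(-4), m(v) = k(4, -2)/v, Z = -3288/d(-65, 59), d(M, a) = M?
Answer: -520*sqrt(16564470)/382257 ≈ -5.5365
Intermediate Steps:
Z = 3288/65 (Z = -3288/(-65) = -3288*(-1/65) = 3288/65 ≈ 50.585)
m(v) = -2/v
L = -20 (L = 5*(-4) = -20)
((17 + m(-6))*L)/(sqrt(3870 + Z)) = ((17 - 2/(-6))*(-20))/(sqrt(3870 + 3288/65)) = ((17 - 2*(-1/6))*(-20))/(sqrt(254838/65)) = ((17 + 1/3)*(-20))/((sqrt(16564470)/65)) = ((52/3)*(-20))*(sqrt(16564470)/254838) = -520*sqrt(16564470)/382257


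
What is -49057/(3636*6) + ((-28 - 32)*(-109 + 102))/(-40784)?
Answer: -125618963/55608984 ≈ -2.2590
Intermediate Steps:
-49057/(3636*6) + ((-28 - 32)*(-109 + 102))/(-40784) = -49057/21816 - 60*(-7)*(-1/40784) = -49057*1/21816 + 420*(-1/40784) = -49057/21816 - 105/10196 = -125618963/55608984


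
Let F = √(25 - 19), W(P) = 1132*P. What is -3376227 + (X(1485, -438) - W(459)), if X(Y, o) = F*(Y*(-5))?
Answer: -3895815 - 7425*√6 ≈ -3.9140e+6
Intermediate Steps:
F = √6 ≈ 2.4495
X(Y, o) = -5*Y*√6 (X(Y, o) = √6*(Y*(-5)) = √6*(-5*Y) = -5*Y*√6)
-3376227 + (X(1485, -438) - W(459)) = -3376227 + (-5*1485*√6 - 1132*459) = -3376227 + (-7425*√6 - 1*519588) = -3376227 + (-7425*√6 - 519588) = -3376227 + (-519588 - 7425*√6) = -3895815 - 7425*√6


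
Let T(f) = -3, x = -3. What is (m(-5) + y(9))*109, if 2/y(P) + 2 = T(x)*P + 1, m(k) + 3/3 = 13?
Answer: 18203/14 ≈ 1300.2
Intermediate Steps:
m(k) = 12 (m(k) = -1 + 13 = 12)
y(P) = 2/(-1 - 3*P) (y(P) = 2/(-2 + (-3*P + 1)) = 2/(-2 + (1 - 3*P)) = 2/(-1 - 3*P))
(m(-5) + y(9))*109 = (12 + 2/(-1 - 3*9))*109 = (12 + 2/(-1 - 27))*109 = (12 + 2/(-28))*109 = (12 + 2*(-1/28))*109 = (12 - 1/14)*109 = (167/14)*109 = 18203/14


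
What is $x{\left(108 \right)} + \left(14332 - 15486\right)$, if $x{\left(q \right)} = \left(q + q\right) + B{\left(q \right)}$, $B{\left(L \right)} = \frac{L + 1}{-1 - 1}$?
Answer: $- \frac{1985}{2} \approx -992.5$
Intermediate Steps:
$B{\left(L \right)} = - \frac{1}{2} - \frac{L}{2}$ ($B{\left(L \right)} = \frac{1 + L}{-2} = \left(1 + L\right) \left(- \frac{1}{2}\right) = - \frac{1}{2} - \frac{L}{2}$)
$x{\left(q \right)} = - \frac{1}{2} + \frac{3 q}{2}$ ($x{\left(q \right)} = \left(q + q\right) - \left(\frac{1}{2} + \frac{q}{2}\right) = 2 q - \left(\frac{1}{2} + \frac{q}{2}\right) = - \frac{1}{2} + \frac{3 q}{2}$)
$x{\left(108 \right)} + \left(14332 - 15486\right) = \left(- \frac{1}{2} + \frac{3}{2} \cdot 108\right) + \left(14332 - 15486\right) = \left(- \frac{1}{2} + 162\right) + \left(14332 - 15486\right) = \frac{323}{2} - 1154 = - \frac{1985}{2}$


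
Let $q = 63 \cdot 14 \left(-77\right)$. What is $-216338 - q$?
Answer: $-148424$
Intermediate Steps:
$q = -67914$ ($q = 882 \left(-77\right) = -67914$)
$-216338 - q = -216338 - -67914 = -216338 + 67914 = -148424$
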